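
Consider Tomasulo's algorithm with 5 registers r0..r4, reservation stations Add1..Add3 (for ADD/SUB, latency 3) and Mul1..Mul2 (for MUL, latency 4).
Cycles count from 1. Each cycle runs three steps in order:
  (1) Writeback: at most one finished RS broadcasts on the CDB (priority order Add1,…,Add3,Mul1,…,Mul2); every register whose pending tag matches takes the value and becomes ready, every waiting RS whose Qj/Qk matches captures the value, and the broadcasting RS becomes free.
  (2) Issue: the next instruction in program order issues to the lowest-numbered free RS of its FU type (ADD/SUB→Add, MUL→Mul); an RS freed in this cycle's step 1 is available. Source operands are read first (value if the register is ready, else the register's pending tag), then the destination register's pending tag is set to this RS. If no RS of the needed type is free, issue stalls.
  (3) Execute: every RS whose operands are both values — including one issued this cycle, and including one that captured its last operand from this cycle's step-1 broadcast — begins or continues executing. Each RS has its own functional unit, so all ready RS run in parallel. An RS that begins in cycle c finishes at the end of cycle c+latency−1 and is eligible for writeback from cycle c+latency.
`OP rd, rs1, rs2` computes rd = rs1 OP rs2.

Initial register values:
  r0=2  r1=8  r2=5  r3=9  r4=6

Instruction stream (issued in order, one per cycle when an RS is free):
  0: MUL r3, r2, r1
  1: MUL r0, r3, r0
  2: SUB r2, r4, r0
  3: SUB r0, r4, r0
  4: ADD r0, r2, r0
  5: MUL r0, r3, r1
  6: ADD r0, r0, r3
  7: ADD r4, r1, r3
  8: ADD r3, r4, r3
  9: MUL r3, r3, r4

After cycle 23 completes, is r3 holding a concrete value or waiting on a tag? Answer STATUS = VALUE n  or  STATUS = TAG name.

STATUS = VALUE 4224

cycle 1: issue MUL r3<-Mul1 // r0:2,r1:8,r2:5,r3:Mul1,r4:6
cycle 2: issue MUL r0<-Mul2 // r0:Mul2,r1:8,r2:5,r3:Mul1,r4:6
cycle 3: issue SUB r2<-Add1 // r0:Mul2,r1:8,r2:Add1,r3:Mul1,r4:6
cycle 4: issue SUB r0<-Add2 // r0:Add2,r1:8,r2:Add1,r3:Mul1,r4:6
cycle 5: CDB Mul1=40; issue ADD r0<-Add3 // r0:Add3,r1:8,r2:Add1,r3:40,r4:6
cycle 6: issue MUL r0<-Mul1 // r0:Mul1,r1:8,r2:Add1,r3:40,r4:6
cycle 7: stall // r0:Mul1,r1:8,r2:Add1,r3:40,r4:6
cycle 8: stall // r0:Mul1,r1:8,r2:Add1,r3:40,r4:6
cycle 9: CDB Mul2=80; stall // r0:Mul1,r1:8,r2:Add1,r3:40,r4:6
cycle 10: CDB Mul1=320; stall // r0:320,r1:8,r2:Add1,r3:40,r4:6
cycle 11: stall // r0:320,r1:8,r2:Add1,r3:40,r4:6
cycle 12: CDB Add1=-74; issue ADD r0<-Add1 // r0:Add1,r1:8,r2:-74,r3:40,r4:6
cycle 13: CDB Add2=-74; issue ADD r4<-Add2 // r0:Add1,r1:8,r2:-74,r3:40,r4:Add2
cycle 14: stall // r0:Add1,r1:8,r2:-74,r3:40,r4:Add2
cycle 15: CDB Add1=360; issue ADD r3<-Add1 // r0:360,r1:8,r2:-74,r3:Add1,r4:Add2
cycle 16: CDB Add2=48; issue MUL r3<-Mul1 // r0:360,r1:8,r2:-74,r3:Mul1,r4:48
cycle 17: CDB Add3=-148 // r0:360,r1:8,r2:-74,r3:Mul1,r4:48
cycle 18: - // r0:360,r1:8,r2:-74,r3:Mul1,r4:48
cycle 19: CDB Add1=88 // r0:360,r1:8,r2:-74,r3:Mul1,r4:48
cycle 20: - // r0:360,r1:8,r2:-74,r3:Mul1,r4:48
cycle 21: - // r0:360,r1:8,r2:-74,r3:Mul1,r4:48
cycle 22: - // r0:360,r1:8,r2:-74,r3:Mul1,r4:48
cycle 23: CDB Mul1=4224 // r0:360,r1:8,r2:-74,r3:4224,r4:48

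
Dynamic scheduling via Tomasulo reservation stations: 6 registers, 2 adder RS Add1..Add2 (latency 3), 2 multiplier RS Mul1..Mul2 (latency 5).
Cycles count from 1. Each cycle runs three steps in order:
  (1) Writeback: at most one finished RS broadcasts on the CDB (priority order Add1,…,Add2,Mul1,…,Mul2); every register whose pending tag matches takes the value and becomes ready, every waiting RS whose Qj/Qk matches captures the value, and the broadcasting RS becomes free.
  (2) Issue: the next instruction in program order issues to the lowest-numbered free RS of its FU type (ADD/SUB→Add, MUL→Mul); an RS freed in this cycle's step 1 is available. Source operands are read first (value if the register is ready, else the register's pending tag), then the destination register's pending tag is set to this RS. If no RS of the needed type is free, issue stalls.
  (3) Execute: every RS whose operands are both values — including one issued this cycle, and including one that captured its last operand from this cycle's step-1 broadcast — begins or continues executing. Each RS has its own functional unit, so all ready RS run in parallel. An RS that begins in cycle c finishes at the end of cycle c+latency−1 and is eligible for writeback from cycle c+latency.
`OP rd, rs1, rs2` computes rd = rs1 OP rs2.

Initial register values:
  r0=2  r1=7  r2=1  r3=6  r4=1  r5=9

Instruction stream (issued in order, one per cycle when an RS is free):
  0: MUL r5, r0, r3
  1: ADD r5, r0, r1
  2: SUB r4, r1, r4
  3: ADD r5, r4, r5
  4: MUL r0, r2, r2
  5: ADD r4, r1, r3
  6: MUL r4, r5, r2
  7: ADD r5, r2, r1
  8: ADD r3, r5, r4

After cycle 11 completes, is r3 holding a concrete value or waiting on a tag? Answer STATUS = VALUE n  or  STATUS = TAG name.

c1: issue MUL r5<-Mul1 | r0:2,r1:7,r2:1,r3:6,r4:1,r5:Mul1
c2: issue ADD r5<-Add1 | r0:2,r1:7,r2:1,r3:6,r4:1,r5:Add1
c3: issue SUB r4<-Add2 | r0:2,r1:7,r2:1,r3:6,r4:Add2,r5:Add1
c4: stall | r0:2,r1:7,r2:1,r3:6,r4:Add2,r5:Add1
c5: CDB Add1=9; issue ADD r5<-Add1 | r0:2,r1:7,r2:1,r3:6,r4:Add2,r5:Add1
c6: CDB Add2=6; issue MUL r0<-Mul2 | r0:Mul2,r1:7,r2:1,r3:6,r4:6,r5:Add1
c7: CDB Mul1=12; issue ADD r4<-Add2 | r0:Mul2,r1:7,r2:1,r3:6,r4:Add2,r5:Add1
c8: issue MUL r4<-Mul1 | r0:Mul2,r1:7,r2:1,r3:6,r4:Mul1,r5:Add1
c9: CDB Add1=15; issue ADD r5<-Add1 | r0:Mul2,r1:7,r2:1,r3:6,r4:Mul1,r5:Add1
c10: CDB Add2=13; issue ADD r3<-Add2 | r0:Mul2,r1:7,r2:1,r3:Add2,r4:Mul1,r5:Add1
c11: CDB Mul2=1 | r0:1,r1:7,r2:1,r3:Add2,r4:Mul1,r5:Add1

STATUS = TAG Add2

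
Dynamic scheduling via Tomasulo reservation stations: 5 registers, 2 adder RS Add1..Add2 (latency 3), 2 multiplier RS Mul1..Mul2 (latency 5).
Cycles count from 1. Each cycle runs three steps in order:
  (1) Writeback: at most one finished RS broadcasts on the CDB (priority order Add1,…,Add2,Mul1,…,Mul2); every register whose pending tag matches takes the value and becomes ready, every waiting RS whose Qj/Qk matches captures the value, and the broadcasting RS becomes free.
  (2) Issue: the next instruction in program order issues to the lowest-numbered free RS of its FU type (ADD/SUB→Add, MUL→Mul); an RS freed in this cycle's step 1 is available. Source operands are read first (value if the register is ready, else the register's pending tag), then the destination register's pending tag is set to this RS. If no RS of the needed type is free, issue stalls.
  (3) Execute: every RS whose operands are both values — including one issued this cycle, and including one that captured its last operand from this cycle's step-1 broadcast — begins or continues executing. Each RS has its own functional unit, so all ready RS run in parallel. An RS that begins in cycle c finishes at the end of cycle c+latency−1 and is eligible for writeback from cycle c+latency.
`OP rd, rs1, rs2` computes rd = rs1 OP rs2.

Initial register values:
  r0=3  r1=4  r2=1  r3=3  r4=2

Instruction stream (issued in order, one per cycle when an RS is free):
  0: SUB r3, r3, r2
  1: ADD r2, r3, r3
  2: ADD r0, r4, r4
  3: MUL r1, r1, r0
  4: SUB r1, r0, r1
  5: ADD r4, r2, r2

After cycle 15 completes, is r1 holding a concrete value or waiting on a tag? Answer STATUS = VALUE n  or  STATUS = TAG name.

  c1: issue SUB r3<-Add1  regs: r0:3,r1:4,r2:1,r3:Add1,r4:2
  c2: issue ADD r2<-Add2  regs: r0:3,r1:4,r2:Add2,r3:Add1,r4:2
  c3: stall  regs: r0:3,r1:4,r2:Add2,r3:Add1,r4:2
  c4: CDB Add1=2; issue ADD r0<-Add1  regs: r0:Add1,r1:4,r2:Add2,r3:2,r4:2
  c5: issue MUL r1<-Mul1  regs: r0:Add1,r1:Mul1,r2:Add2,r3:2,r4:2
  c6: stall  regs: r0:Add1,r1:Mul1,r2:Add2,r3:2,r4:2
  c7: CDB Add1=4; issue SUB r1<-Add1  regs: r0:4,r1:Add1,r2:Add2,r3:2,r4:2
  c8: CDB Add2=4; issue ADD r4<-Add2  regs: r0:4,r1:Add1,r2:4,r3:2,r4:Add2
  c9: -  regs: r0:4,r1:Add1,r2:4,r3:2,r4:Add2
  c10: -  regs: r0:4,r1:Add1,r2:4,r3:2,r4:Add2
  c11: CDB Add2=8  regs: r0:4,r1:Add1,r2:4,r3:2,r4:8
  c12: CDB Mul1=16  regs: r0:4,r1:Add1,r2:4,r3:2,r4:8
  c13: -  regs: r0:4,r1:Add1,r2:4,r3:2,r4:8
  c14: -  regs: r0:4,r1:Add1,r2:4,r3:2,r4:8
  c15: CDB Add1=-12  regs: r0:4,r1:-12,r2:4,r3:2,r4:8

STATUS = VALUE -12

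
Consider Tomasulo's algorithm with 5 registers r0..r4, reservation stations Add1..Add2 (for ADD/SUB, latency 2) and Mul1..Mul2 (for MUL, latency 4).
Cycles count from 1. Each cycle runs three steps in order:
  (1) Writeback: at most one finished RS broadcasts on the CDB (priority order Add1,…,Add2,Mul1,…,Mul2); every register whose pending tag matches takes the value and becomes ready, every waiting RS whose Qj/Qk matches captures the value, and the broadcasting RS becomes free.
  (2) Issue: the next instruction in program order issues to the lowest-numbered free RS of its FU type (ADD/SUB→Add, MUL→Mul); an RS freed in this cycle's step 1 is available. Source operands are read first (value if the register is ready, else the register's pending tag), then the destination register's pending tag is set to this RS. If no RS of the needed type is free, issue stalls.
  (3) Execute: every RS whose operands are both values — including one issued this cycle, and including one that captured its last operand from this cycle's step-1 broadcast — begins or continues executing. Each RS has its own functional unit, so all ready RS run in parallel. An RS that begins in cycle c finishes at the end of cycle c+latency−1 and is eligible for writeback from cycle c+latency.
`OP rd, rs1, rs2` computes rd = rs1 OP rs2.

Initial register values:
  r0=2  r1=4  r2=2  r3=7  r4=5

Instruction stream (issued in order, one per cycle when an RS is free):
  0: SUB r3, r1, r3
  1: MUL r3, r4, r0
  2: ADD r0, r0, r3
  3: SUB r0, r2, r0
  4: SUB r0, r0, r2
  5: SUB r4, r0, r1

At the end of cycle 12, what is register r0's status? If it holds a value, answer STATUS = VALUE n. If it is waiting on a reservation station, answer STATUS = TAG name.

STATUS = VALUE -12

cycle 1: issue SUB r3<-Add1 // r0:2,r1:4,r2:2,r3:Add1,r4:5
cycle 2: issue MUL r3<-Mul1 // r0:2,r1:4,r2:2,r3:Mul1,r4:5
cycle 3: CDB Add1=-3; issue ADD r0<-Add1 // r0:Add1,r1:4,r2:2,r3:Mul1,r4:5
cycle 4: issue SUB r0<-Add2 // r0:Add2,r1:4,r2:2,r3:Mul1,r4:5
cycle 5: stall // r0:Add2,r1:4,r2:2,r3:Mul1,r4:5
cycle 6: CDB Mul1=10; stall // r0:Add2,r1:4,r2:2,r3:10,r4:5
cycle 7: stall // r0:Add2,r1:4,r2:2,r3:10,r4:5
cycle 8: CDB Add1=12; issue SUB r0<-Add1 // r0:Add1,r1:4,r2:2,r3:10,r4:5
cycle 9: stall // r0:Add1,r1:4,r2:2,r3:10,r4:5
cycle 10: CDB Add2=-10; issue SUB r4<-Add2 // r0:Add1,r1:4,r2:2,r3:10,r4:Add2
cycle 11: - // r0:Add1,r1:4,r2:2,r3:10,r4:Add2
cycle 12: CDB Add1=-12 // r0:-12,r1:4,r2:2,r3:10,r4:Add2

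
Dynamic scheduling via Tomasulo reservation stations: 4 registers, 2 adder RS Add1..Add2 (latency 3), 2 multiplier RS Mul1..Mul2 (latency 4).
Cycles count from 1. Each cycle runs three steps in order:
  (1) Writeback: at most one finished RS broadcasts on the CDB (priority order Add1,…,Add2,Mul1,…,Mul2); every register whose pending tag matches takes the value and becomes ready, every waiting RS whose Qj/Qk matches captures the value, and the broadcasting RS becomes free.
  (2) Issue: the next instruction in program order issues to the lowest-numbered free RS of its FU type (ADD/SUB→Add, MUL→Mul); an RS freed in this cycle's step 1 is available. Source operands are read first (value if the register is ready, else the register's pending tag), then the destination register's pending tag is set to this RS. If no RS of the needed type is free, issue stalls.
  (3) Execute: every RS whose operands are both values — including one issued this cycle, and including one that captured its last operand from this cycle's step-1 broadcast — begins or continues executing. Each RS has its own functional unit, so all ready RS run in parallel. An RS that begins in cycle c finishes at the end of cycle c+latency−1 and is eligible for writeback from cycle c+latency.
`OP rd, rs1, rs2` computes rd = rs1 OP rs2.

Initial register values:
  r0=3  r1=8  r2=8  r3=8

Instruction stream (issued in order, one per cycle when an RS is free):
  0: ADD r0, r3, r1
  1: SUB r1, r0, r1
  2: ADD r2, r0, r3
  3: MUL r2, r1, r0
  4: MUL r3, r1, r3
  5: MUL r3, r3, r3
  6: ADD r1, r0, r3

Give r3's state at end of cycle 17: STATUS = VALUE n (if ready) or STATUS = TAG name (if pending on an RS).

c1: issue ADD r0<-Add1 | r0:Add1,r1:8,r2:8,r3:8
c2: issue SUB r1<-Add2 | r0:Add1,r1:Add2,r2:8,r3:8
c3: stall | r0:Add1,r1:Add2,r2:8,r3:8
c4: CDB Add1=16; issue ADD r2<-Add1 | r0:16,r1:Add2,r2:Add1,r3:8
c5: issue MUL r2<-Mul1 | r0:16,r1:Add2,r2:Mul1,r3:8
c6: issue MUL r3<-Mul2 | r0:16,r1:Add2,r2:Mul1,r3:Mul2
c7: CDB Add1=24; stall | r0:16,r1:Add2,r2:Mul1,r3:Mul2
c8: CDB Add2=8; stall | r0:16,r1:8,r2:Mul1,r3:Mul2
c9: stall | r0:16,r1:8,r2:Mul1,r3:Mul2
c10: stall | r0:16,r1:8,r2:Mul1,r3:Mul2
c11: stall | r0:16,r1:8,r2:Mul1,r3:Mul2
c12: CDB Mul1=128; issue MUL r3<-Mul1 | r0:16,r1:8,r2:128,r3:Mul1
c13: CDB Mul2=64; issue ADD r1<-Add1 | r0:16,r1:Add1,r2:128,r3:Mul1
c14: - | r0:16,r1:Add1,r2:128,r3:Mul1
c15: - | r0:16,r1:Add1,r2:128,r3:Mul1
c16: - | r0:16,r1:Add1,r2:128,r3:Mul1
c17: CDB Mul1=4096 | r0:16,r1:Add1,r2:128,r3:4096

STATUS = VALUE 4096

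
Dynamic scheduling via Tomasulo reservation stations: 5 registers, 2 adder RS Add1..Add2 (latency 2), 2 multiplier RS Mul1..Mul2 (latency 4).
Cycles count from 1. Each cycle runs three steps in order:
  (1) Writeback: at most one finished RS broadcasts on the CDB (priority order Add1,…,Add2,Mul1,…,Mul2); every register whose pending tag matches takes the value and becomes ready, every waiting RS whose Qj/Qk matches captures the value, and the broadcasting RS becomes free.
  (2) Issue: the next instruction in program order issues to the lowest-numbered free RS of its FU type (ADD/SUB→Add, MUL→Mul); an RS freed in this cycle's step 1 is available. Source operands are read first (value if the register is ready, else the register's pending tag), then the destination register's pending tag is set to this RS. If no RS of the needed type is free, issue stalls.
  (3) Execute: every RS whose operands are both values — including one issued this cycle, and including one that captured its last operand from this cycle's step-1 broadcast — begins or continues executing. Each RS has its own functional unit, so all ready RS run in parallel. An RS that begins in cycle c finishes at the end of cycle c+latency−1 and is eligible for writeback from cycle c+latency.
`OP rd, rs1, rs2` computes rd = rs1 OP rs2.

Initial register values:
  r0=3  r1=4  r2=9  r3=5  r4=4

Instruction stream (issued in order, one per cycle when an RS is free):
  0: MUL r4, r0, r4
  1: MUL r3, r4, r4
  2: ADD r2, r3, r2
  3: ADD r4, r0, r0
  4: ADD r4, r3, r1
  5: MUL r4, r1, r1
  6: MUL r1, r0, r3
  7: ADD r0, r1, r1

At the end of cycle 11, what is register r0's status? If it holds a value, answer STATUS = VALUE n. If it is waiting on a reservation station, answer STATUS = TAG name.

STATUS = TAG Add1

c1: issue MUL r4<-Mul1 | r0:3,r1:4,r2:9,r3:5,r4:Mul1
c2: issue MUL r3<-Mul2 | r0:3,r1:4,r2:9,r3:Mul2,r4:Mul1
c3: issue ADD r2<-Add1 | r0:3,r1:4,r2:Add1,r3:Mul2,r4:Mul1
c4: issue ADD r4<-Add2 | r0:3,r1:4,r2:Add1,r3:Mul2,r4:Add2
c5: CDB Mul1=12; stall | r0:3,r1:4,r2:Add1,r3:Mul2,r4:Add2
c6: CDB Add2=6; issue ADD r4<-Add2 | r0:3,r1:4,r2:Add1,r3:Mul2,r4:Add2
c7: issue MUL r4<-Mul1 | r0:3,r1:4,r2:Add1,r3:Mul2,r4:Mul1
c8: stall | r0:3,r1:4,r2:Add1,r3:Mul2,r4:Mul1
c9: CDB Mul2=144; issue MUL r1<-Mul2 | r0:3,r1:Mul2,r2:Add1,r3:144,r4:Mul1
c10: stall | r0:3,r1:Mul2,r2:Add1,r3:144,r4:Mul1
c11: CDB Add1=153; issue ADD r0<-Add1 | r0:Add1,r1:Mul2,r2:153,r3:144,r4:Mul1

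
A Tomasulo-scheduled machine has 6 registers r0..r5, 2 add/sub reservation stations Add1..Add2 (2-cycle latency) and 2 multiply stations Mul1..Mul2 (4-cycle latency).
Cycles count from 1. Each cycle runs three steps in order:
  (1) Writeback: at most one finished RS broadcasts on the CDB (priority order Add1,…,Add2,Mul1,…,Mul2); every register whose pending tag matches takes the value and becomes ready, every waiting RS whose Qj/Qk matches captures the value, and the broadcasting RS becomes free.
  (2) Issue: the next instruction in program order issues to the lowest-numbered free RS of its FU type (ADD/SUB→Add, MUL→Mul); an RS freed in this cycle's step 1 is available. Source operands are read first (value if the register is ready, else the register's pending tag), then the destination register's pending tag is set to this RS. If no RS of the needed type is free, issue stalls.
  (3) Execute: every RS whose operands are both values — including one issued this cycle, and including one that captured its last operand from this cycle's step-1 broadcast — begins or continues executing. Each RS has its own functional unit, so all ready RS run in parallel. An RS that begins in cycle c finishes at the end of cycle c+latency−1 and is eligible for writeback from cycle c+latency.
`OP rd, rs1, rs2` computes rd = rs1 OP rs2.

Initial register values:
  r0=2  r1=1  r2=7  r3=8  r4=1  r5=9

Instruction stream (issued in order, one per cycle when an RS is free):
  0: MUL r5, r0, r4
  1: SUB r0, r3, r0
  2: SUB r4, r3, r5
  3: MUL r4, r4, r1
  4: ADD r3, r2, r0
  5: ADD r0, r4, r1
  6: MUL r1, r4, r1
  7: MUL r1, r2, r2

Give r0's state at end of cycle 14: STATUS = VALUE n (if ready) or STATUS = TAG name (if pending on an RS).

c1: issue MUL r5<-Mul1 | r0:2,r1:1,r2:7,r3:8,r4:1,r5:Mul1
c2: issue SUB r0<-Add1 | r0:Add1,r1:1,r2:7,r3:8,r4:1,r5:Mul1
c3: issue SUB r4<-Add2 | r0:Add1,r1:1,r2:7,r3:8,r4:Add2,r5:Mul1
c4: CDB Add1=6; issue MUL r4<-Mul2 | r0:6,r1:1,r2:7,r3:8,r4:Mul2,r5:Mul1
c5: CDB Mul1=2; issue ADD r3<-Add1 | r0:6,r1:1,r2:7,r3:Add1,r4:Mul2,r5:2
c6: stall | r0:6,r1:1,r2:7,r3:Add1,r4:Mul2,r5:2
c7: CDB Add1=13; issue ADD r0<-Add1 | r0:Add1,r1:1,r2:7,r3:13,r4:Mul2,r5:2
c8: CDB Add2=6; issue MUL r1<-Mul1 | r0:Add1,r1:Mul1,r2:7,r3:13,r4:Mul2,r5:2
c9: stall | r0:Add1,r1:Mul1,r2:7,r3:13,r4:Mul2,r5:2
c10: stall | r0:Add1,r1:Mul1,r2:7,r3:13,r4:Mul2,r5:2
c11: stall | r0:Add1,r1:Mul1,r2:7,r3:13,r4:Mul2,r5:2
c12: CDB Mul2=6; issue MUL r1<-Mul2 | r0:Add1,r1:Mul2,r2:7,r3:13,r4:6,r5:2
c13: - | r0:Add1,r1:Mul2,r2:7,r3:13,r4:6,r5:2
c14: CDB Add1=7 | r0:7,r1:Mul2,r2:7,r3:13,r4:6,r5:2

STATUS = VALUE 7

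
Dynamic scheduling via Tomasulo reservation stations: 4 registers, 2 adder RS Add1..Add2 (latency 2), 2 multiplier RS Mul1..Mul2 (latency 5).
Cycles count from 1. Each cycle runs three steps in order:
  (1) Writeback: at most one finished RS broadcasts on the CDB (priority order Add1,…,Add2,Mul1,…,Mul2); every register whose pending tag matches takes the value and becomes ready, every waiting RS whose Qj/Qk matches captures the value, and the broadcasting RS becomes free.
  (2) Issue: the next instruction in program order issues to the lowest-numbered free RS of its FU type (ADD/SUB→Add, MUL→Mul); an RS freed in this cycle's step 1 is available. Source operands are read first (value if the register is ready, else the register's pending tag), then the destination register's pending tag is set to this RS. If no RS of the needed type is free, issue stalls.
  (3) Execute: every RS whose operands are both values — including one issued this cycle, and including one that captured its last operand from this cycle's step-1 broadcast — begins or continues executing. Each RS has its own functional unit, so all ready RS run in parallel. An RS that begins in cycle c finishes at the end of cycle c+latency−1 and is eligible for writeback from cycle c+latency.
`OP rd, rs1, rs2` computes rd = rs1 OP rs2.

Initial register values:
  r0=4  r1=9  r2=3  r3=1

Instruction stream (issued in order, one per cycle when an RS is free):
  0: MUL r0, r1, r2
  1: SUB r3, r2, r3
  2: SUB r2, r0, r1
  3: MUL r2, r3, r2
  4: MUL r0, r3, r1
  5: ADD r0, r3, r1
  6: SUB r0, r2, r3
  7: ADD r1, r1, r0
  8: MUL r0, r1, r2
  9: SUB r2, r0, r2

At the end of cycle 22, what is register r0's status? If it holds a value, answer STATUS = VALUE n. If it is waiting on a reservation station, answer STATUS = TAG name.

STATUS = VALUE 1548

cycle 1: issue MUL r0<-Mul1 // r0:Mul1,r1:9,r2:3,r3:1
cycle 2: issue SUB r3<-Add1 // r0:Mul1,r1:9,r2:3,r3:Add1
cycle 3: issue SUB r2<-Add2 // r0:Mul1,r1:9,r2:Add2,r3:Add1
cycle 4: CDB Add1=2; issue MUL r2<-Mul2 // r0:Mul1,r1:9,r2:Mul2,r3:2
cycle 5: stall // r0:Mul1,r1:9,r2:Mul2,r3:2
cycle 6: CDB Mul1=27; issue MUL r0<-Mul1 // r0:Mul1,r1:9,r2:Mul2,r3:2
cycle 7: issue ADD r0<-Add1 // r0:Add1,r1:9,r2:Mul2,r3:2
cycle 8: CDB Add2=18; issue SUB r0<-Add2 // r0:Add2,r1:9,r2:Mul2,r3:2
cycle 9: CDB Add1=11; issue ADD r1<-Add1 // r0:Add2,r1:Add1,r2:Mul2,r3:2
cycle 10: stall // r0:Add2,r1:Add1,r2:Mul2,r3:2
cycle 11: CDB Mul1=18; issue MUL r0<-Mul1 // r0:Mul1,r1:Add1,r2:Mul2,r3:2
cycle 12: stall // r0:Mul1,r1:Add1,r2:Mul2,r3:2
cycle 13: CDB Mul2=36; stall // r0:Mul1,r1:Add1,r2:36,r3:2
cycle 14: stall // r0:Mul1,r1:Add1,r2:36,r3:2
cycle 15: CDB Add2=34; issue SUB r2<-Add2 // r0:Mul1,r1:Add1,r2:Add2,r3:2
cycle 16: - // r0:Mul1,r1:Add1,r2:Add2,r3:2
cycle 17: CDB Add1=43 // r0:Mul1,r1:43,r2:Add2,r3:2
cycle 18: - // r0:Mul1,r1:43,r2:Add2,r3:2
cycle 19: - // r0:Mul1,r1:43,r2:Add2,r3:2
cycle 20: - // r0:Mul1,r1:43,r2:Add2,r3:2
cycle 21: - // r0:Mul1,r1:43,r2:Add2,r3:2
cycle 22: CDB Mul1=1548 // r0:1548,r1:43,r2:Add2,r3:2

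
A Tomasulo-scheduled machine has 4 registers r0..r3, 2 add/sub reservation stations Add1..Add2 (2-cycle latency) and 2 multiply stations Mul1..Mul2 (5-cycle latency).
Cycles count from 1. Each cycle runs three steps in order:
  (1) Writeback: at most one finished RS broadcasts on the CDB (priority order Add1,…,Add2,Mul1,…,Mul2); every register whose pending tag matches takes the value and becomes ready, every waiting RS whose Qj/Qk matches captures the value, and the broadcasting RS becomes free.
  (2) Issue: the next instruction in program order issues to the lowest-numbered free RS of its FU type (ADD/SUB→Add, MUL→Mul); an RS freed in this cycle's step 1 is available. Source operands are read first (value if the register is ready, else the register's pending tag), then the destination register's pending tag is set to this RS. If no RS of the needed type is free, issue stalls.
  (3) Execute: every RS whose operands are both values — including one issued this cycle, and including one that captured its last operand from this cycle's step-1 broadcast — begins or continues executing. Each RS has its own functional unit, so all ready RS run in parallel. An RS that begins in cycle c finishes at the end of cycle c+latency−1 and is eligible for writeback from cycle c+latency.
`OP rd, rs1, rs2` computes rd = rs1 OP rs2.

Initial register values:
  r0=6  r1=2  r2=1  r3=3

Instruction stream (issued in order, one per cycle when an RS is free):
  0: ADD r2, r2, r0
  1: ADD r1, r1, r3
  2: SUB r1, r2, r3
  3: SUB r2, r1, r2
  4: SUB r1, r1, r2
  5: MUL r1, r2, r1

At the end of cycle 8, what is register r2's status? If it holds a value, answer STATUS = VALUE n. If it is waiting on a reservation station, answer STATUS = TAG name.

cycle 1: issue ADD r2<-Add1 // r0:6,r1:2,r2:Add1,r3:3
cycle 2: issue ADD r1<-Add2 // r0:6,r1:Add2,r2:Add1,r3:3
cycle 3: CDB Add1=7; issue SUB r1<-Add1 // r0:6,r1:Add1,r2:7,r3:3
cycle 4: CDB Add2=5; issue SUB r2<-Add2 // r0:6,r1:Add1,r2:Add2,r3:3
cycle 5: CDB Add1=4; issue SUB r1<-Add1 // r0:6,r1:Add1,r2:Add2,r3:3
cycle 6: issue MUL r1<-Mul1 // r0:6,r1:Mul1,r2:Add2,r3:3
cycle 7: CDB Add2=-3 // r0:6,r1:Mul1,r2:-3,r3:3
cycle 8: - // r0:6,r1:Mul1,r2:-3,r3:3

STATUS = VALUE -3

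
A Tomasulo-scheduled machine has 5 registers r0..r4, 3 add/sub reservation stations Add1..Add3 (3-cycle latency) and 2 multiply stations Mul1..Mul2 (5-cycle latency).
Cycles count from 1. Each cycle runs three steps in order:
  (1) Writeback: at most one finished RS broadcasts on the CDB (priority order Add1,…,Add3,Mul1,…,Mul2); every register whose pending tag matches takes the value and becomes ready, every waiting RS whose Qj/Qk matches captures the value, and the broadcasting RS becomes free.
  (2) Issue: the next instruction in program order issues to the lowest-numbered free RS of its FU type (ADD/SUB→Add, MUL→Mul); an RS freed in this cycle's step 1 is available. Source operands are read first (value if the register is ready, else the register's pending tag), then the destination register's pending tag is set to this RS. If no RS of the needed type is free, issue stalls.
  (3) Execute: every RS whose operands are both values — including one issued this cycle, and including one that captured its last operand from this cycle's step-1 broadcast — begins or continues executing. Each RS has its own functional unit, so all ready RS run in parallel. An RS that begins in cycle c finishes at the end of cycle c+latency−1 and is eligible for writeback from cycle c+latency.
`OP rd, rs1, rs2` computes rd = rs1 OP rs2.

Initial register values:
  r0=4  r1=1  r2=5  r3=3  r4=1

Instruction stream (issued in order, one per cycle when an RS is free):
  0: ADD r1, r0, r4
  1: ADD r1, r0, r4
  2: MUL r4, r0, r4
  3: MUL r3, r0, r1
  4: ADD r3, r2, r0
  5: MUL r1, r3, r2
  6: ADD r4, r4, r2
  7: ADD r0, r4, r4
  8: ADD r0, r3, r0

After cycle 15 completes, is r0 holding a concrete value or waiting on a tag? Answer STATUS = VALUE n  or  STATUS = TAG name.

cycle 1: issue ADD r1<-Add1 // r0:4,r1:Add1,r2:5,r3:3,r4:1
cycle 2: issue ADD r1<-Add2 // r0:4,r1:Add2,r2:5,r3:3,r4:1
cycle 3: issue MUL r4<-Mul1 // r0:4,r1:Add2,r2:5,r3:3,r4:Mul1
cycle 4: CDB Add1=5; issue MUL r3<-Mul2 // r0:4,r1:Add2,r2:5,r3:Mul2,r4:Mul1
cycle 5: CDB Add2=5; issue ADD r3<-Add1 // r0:4,r1:5,r2:5,r3:Add1,r4:Mul1
cycle 6: stall // r0:4,r1:5,r2:5,r3:Add1,r4:Mul1
cycle 7: stall // r0:4,r1:5,r2:5,r3:Add1,r4:Mul1
cycle 8: CDB Add1=9; stall // r0:4,r1:5,r2:5,r3:9,r4:Mul1
cycle 9: CDB Mul1=4; issue MUL r1<-Mul1 // r0:4,r1:Mul1,r2:5,r3:9,r4:4
cycle 10: CDB Mul2=20; issue ADD r4<-Add1 // r0:4,r1:Mul1,r2:5,r3:9,r4:Add1
cycle 11: issue ADD r0<-Add2 // r0:Add2,r1:Mul1,r2:5,r3:9,r4:Add1
cycle 12: issue ADD r0<-Add3 // r0:Add3,r1:Mul1,r2:5,r3:9,r4:Add1
cycle 13: CDB Add1=9 // r0:Add3,r1:Mul1,r2:5,r3:9,r4:9
cycle 14: CDB Mul1=45 // r0:Add3,r1:45,r2:5,r3:9,r4:9
cycle 15: - // r0:Add3,r1:45,r2:5,r3:9,r4:9

STATUS = TAG Add3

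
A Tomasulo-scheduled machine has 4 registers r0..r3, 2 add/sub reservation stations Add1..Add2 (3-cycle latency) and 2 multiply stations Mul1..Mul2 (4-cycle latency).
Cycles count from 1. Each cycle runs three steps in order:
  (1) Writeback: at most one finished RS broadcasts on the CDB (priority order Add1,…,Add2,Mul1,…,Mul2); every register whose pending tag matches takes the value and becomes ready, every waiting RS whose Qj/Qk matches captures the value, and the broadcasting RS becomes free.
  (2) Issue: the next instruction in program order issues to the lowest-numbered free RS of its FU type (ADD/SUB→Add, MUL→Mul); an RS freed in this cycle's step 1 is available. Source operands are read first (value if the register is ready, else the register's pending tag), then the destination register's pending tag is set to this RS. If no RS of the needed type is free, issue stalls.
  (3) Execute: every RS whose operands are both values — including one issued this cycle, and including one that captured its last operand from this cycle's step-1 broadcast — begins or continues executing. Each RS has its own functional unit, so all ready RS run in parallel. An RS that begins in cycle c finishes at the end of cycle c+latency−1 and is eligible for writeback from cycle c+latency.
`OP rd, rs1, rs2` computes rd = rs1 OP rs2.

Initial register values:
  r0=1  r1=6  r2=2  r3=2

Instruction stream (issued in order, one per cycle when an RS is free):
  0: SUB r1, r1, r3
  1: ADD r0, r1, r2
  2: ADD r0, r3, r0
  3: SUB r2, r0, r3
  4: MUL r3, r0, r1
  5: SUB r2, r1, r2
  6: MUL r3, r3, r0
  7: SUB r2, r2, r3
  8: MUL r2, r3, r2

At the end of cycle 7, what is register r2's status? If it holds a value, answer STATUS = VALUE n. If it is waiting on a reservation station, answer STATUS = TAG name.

STATUS = TAG Add2

  c1: issue SUB r1<-Add1  regs: r0:1,r1:Add1,r2:2,r3:2
  c2: issue ADD r0<-Add2  regs: r0:Add2,r1:Add1,r2:2,r3:2
  c3: stall  regs: r0:Add2,r1:Add1,r2:2,r3:2
  c4: CDB Add1=4; issue ADD r0<-Add1  regs: r0:Add1,r1:4,r2:2,r3:2
  c5: stall  regs: r0:Add1,r1:4,r2:2,r3:2
  c6: stall  regs: r0:Add1,r1:4,r2:2,r3:2
  c7: CDB Add2=6; issue SUB r2<-Add2  regs: r0:Add1,r1:4,r2:Add2,r3:2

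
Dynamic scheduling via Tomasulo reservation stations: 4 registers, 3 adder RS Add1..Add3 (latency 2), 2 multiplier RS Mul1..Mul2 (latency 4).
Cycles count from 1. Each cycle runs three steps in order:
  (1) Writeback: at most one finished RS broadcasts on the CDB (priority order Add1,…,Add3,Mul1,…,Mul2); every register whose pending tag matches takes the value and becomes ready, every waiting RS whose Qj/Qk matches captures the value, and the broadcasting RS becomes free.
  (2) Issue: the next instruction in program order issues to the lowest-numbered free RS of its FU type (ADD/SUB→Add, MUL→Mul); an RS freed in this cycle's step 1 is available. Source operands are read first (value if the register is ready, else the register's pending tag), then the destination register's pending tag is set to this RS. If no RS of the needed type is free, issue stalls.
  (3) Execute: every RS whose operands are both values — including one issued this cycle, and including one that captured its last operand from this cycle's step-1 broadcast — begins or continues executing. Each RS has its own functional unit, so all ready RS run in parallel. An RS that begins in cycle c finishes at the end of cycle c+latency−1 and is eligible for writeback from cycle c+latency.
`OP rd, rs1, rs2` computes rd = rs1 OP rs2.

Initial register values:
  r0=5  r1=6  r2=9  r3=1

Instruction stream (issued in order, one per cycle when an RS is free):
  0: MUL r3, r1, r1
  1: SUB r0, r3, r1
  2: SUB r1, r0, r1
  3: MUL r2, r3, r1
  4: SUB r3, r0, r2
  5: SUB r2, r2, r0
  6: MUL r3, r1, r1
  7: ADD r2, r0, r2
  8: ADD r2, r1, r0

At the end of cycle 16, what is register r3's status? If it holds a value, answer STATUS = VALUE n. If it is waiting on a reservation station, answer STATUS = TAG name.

cycle 1: issue MUL r3<-Mul1 // r0:5,r1:6,r2:9,r3:Mul1
cycle 2: issue SUB r0<-Add1 // r0:Add1,r1:6,r2:9,r3:Mul1
cycle 3: issue SUB r1<-Add2 // r0:Add1,r1:Add2,r2:9,r3:Mul1
cycle 4: issue MUL r2<-Mul2 // r0:Add1,r1:Add2,r2:Mul2,r3:Mul1
cycle 5: CDB Mul1=36; issue SUB r3<-Add3 // r0:Add1,r1:Add2,r2:Mul2,r3:Add3
cycle 6: stall // r0:Add1,r1:Add2,r2:Mul2,r3:Add3
cycle 7: CDB Add1=30; issue SUB r2<-Add1 // r0:30,r1:Add2,r2:Add1,r3:Add3
cycle 8: issue MUL r3<-Mul1 // r0:30,r1:Add2,r2:Add1,r3:Mul1
cycle 9: CDB Add2=24; issue ADD r2<-Add2 // r0:30,r1:24,r2:Add2,r3:Mul1
cycle 10: stall // r0:30,r1:24,r2:Add2,r3:Mul1
cycle 11: stall // r0:30,r1:24,r2:Add2,r3:Mul1
cycle 12: stall // r0:30,r1:24,r2:Add2,r3:Mul1
cycle 13: CDB Mul1=576; stall // r0:30,r1:24,r2:Add2,r3:576
cycle 14: CDB Mul2=864; stall // r0:30,r1:24,r2:Add2,r3:576
cycle 15: stall // r0:30,r1:24,r2:Add2,r3:576
cycle 16: CDB Add1=834; issue ADD r2<-Add1 // r0:30,r1:24,r2:Add1,r3:576

STATUS = VALUE 576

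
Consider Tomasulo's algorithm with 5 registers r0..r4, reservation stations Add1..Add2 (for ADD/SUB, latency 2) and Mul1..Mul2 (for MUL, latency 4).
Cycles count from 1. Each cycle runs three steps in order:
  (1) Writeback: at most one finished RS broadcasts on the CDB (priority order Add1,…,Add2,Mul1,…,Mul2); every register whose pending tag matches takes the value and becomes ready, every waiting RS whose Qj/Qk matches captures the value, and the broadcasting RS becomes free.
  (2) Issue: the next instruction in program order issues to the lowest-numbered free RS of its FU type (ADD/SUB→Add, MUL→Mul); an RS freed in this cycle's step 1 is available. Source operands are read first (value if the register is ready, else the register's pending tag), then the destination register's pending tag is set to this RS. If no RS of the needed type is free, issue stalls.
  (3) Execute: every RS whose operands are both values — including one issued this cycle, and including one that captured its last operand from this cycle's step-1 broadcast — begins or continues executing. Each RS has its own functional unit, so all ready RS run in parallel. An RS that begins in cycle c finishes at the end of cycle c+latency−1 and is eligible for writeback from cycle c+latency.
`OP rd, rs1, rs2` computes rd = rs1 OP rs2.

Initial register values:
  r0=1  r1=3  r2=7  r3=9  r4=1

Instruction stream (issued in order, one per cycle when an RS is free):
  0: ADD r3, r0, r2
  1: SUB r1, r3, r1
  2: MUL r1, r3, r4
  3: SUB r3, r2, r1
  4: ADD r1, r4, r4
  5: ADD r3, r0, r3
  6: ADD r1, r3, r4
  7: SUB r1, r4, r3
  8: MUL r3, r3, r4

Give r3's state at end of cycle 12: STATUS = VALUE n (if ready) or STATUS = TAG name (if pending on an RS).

  c1: issue ADD r3<-Add1  regs: r0:1,r1:3,r2:7,r3:Add1,r4:1
  c2: issue SUB r1<-Add2  regs: r0:1,r1:Add2,r2:7,r3:Add1,r4:1
  c3: CDB Add1=8; issue MUL r1<-Mul1  regs: r0:1,r1:Mul1,r2:7,r3:8,r4:1
  c4: issue SUB r3<-Add1  regs: r0:1,r1:Mul1,r2:7,r3:Add1,r4:1
  c5: CDB Add2=5; issue ADD r1<-Add2  regs: r0:1,r1:Add2,r2:7,r3:Add1,r4:1
  c6: stall  regs: r0:1,r1:Add2,r2:7,r3:Add1,r4:1
  c7: CDB Add2=2; issue ADD r3<-Add2  regs: r0:1,r1:2,r2:7,r3:Add2,r4:1
  c8: CDB Mul1=8; stall  regs: r0:1,r1:2,r2:7,r3:Add2,r4:1
  c9: stall  regs: r0:1,r1:2,r2:7,r3:Add2,r4:1
  c10: CDB Add1=-1; issue ADD r1<-Add1  regs: r0:1,r1:Add1,r2:7,r3:Add2,r4:1
  c11: stall  regs: r0:1,r1:Add1,r2:7,r3:Add2,r4:1
  c12: CDB Add2=0; issue SUB r1<-Add2  regs: r0:1,r1:Add2,r2:7,r3:0,r4:1

STATUS = VALUE 0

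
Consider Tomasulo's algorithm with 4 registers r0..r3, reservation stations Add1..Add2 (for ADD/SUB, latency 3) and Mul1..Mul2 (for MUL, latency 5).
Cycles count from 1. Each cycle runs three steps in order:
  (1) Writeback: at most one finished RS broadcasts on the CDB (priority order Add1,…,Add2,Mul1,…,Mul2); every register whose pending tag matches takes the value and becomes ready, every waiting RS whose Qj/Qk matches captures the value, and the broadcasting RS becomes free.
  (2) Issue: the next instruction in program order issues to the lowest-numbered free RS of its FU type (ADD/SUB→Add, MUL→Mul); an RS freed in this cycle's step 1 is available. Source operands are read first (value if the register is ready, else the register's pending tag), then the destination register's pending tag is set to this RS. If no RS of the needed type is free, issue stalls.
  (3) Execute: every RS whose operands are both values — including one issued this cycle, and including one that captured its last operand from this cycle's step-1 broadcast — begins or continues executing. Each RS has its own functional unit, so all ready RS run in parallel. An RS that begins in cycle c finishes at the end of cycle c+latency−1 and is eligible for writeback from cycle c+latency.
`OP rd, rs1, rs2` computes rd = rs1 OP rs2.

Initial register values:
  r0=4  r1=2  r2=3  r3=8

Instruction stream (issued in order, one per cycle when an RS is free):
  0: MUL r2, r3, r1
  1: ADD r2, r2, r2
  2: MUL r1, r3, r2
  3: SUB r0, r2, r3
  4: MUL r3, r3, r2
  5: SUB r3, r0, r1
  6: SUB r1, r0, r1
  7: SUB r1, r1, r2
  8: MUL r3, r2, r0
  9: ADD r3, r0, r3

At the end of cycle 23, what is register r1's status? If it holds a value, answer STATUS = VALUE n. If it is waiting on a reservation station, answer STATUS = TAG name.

  c1: issue MUL r2<-Mul1  regs: r0:4,r1:2,r2:Mul1,r3:8
  c2: issue ADD r2<-Add1  regs: r0:4,r1:2,r2:Add1,r3:8
  c3: issue MUL r1<-Mul2  regs: r0:4,r1:Mul2,r2:Add1,r3:8
  c4: issue SUB r0<-Add2  regs: r0:Add2,r1:Mul2,r2:Add1,r3:8
  c5: stall  regs: r0:Add2,r1:Mul2,r2:Add1,r3:8
  c6: CDB Mul1=16; issue MUL r3<-Mul1  regs: r0:Add2,r1:Mul2,r2:Add1,r3:Mul1
  c7: stall  regs: r0:Add2,r1:Mul2,r2:Add1,r3:Mul1
  c8: stall  regs: r0:Add2,r1:Mul2,r2:Add1,r3:Mul1
  c9: CDB Add1=32; issue SUB r3<-Add1  regs: r0:Add2,r1:Mul2,r2:32,r3:Add1
  c10: stall  regs: r0:Add2,r1:Mul2,r2:32,r3:Add1
  c11: stall  regs: r0:Add2,r1:Mul2,r2:32,r3:Add1
  c12: CDB Add2=24; issue SUB r1<-Add2  regs: r0:24,r1:Add2,r2:32,r3:Add1
  c13: stall  regs: r0:24,r1:Add2,r2:32,r3:Add1
  c14: CDB Mul1=256; stall  regs: r0:24,r1:Add2,r2:32,r3:Add1
  c15: CDB Mul2=256; stall  regs: r0:24,r1:Add2,r2:32,r3:Add1
  c16: stall  regs: r0:24,r1:Add2,r2:32,r3:Add1
  c17: stall  regs: r0:24,r1:Add2,r2:32,r3:Add1
  c18: CDB Add1=-232; issue SUB r1<-Add1  regs: r0:24,r1:Add1,r2:32,r3:-232
  c19: CDB Add2=-232; issue MUL r3<-Mul1  regs: r0:24,r1:Add1,r2:32,r3:Mul1
  c20: issue ADD r3<-Add2  regs: r0:24,r1:Add1,r2:32,r3:Add2
  c21: -  regs: r0:24,r1:Add1,r2:32,r3:Add2
  c22: CDB Add1=-264  regs: r0:24,r1:-264,r2:32,r3:Add2
  c23: -  regs: r0:24,r1:-264,r2:32,r3:Add2

STATUS = VALUE -264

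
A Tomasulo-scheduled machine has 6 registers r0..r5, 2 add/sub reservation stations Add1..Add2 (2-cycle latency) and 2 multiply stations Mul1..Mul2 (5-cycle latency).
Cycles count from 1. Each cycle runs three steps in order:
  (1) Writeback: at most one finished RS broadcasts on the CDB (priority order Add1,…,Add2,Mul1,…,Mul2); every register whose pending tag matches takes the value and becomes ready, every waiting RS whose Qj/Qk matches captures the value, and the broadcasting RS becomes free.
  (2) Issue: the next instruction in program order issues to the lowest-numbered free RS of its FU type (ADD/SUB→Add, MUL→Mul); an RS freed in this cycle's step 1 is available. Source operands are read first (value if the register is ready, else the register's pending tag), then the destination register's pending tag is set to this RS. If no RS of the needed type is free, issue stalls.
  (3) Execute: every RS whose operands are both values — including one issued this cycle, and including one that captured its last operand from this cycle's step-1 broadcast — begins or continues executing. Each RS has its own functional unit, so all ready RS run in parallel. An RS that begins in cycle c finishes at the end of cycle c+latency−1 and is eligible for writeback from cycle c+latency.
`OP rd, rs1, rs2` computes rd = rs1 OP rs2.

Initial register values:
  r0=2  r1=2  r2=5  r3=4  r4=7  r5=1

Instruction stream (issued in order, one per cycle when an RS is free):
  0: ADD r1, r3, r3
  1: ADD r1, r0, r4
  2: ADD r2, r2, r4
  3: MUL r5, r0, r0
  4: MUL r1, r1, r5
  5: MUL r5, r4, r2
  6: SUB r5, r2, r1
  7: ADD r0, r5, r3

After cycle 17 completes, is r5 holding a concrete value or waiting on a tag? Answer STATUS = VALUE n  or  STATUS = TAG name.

  c1: issue ADD r1<-Add1  regs: r0:2,r1:Add1,r2:5,r3:4,r4:7,r5:1
  c2: issue ADD r1<-Add2  regs: r0:2,r1:Add2,r2:5,r3:4,r4:7,r5:1
  c3: CDB Add1=8; issue ADD r2<-Add1  regs: r0:2,r1:Add2,r2:Add1,r3:4,r4:7,r5:1
  c4: CDB Add2=9; issue MUL r5<-Mul1  regs: r0:2,r1:9,r2:Add1,r3:4,r4:7,r5:Mul1
  c5: CDB Add1=12; issue MUL r1<-Mul2  regs: r0:2,r1:Mul2,r2:12,r3:4,r4:7,r5:Mul1
  c6: stall  regs: r0:2,r1:Mul2,r2:12,r3:4,r4:7,r5:Mul1
  c7: stall  regs: r0:2,r1:Mul2,r2:12,r3:4,r4:7,r5:Mul1
  c8: stall  regs: r0:2,r1:Mul2,r2:12,r3:4,r4:7,r5:Mul1
  c9: CDB Mul1=4; issue MUL r5<-Mul1  regs: r0:2,r1:Mul2,r2:12,r3:4,r4:7,r5:Mul1
  c10: issue SUB r5<-Add1  regs: r0:2,r1:Mul2,r2:12,r3:4,r4:7,r5:Add1
  c11: issue ADD r0<-Add2  regs: r0:Add2,r1:Mul2,r2:12,r3:4,r4:7,r5:Add1
  c12: -  regs: r0:Add2,r1:Mul2,r2:12,r3:4,r4:7,r5:Add1
  c13: -  regs: r0:Add2,r1:Mul2,r2:12,r3:4,r4:7,r5:Add1
  c14: CDB Mul1=84  regs: r0:Add2,r1:Mul2,r2:12,r3:4,r4:7,r5:Add1
  c15: CDB Mul2=36  regs: r0:Add2,r1:36,r2:12,r3:4,r4:7,r5:Add1
  c16: -  regs: r0:Add2,r1:36,r2:12,r3:4,r4:7,r5:Add1
  c17: CDB Add1=-24  regs: r0:Add2,r1:36,r2:12,r3:4,r4:7,r5:-24

STATUS = VALUE -24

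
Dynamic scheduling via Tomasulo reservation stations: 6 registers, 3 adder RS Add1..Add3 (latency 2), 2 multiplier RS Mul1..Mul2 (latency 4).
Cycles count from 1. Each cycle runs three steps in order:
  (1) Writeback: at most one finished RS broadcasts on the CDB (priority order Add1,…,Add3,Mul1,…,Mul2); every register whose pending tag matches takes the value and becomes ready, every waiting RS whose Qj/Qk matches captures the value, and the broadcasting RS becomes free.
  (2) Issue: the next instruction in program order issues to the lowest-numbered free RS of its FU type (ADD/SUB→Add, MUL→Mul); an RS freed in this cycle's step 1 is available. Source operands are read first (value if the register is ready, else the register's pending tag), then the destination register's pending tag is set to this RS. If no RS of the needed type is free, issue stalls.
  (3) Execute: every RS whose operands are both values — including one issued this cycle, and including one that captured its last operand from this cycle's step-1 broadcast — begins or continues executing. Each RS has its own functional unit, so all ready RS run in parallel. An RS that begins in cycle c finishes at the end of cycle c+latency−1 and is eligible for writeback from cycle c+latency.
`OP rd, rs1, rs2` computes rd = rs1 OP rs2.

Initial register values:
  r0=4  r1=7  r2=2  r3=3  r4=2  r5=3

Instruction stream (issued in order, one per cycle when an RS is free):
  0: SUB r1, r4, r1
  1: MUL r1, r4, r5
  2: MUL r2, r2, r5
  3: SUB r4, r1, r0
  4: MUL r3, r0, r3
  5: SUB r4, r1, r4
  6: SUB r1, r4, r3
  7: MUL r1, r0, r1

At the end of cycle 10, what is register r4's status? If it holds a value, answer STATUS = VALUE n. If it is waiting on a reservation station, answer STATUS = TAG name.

STATUS = VALUE 4

c1: issue SUB r1<-Add1 | r0:4,r1:Add1,r2:2,r3:3,r4:2,r5:3
c2: issue MUL r1<-Mul1 | r0:4,r1:Mul1,r2:2,r3:3,r4:2,r5:3
c3: CDB Add1=-5; issue MUL r2<-Mul2 | r0:4,r1:Mul1,r2:Mul2,r3:3,r4:2,r5:3
c4: issue SUB r4<-Add1 | r0:4,r1:Mul1,r2:Mul2,r3:3,r4:Add1,r5:3
c5: stall | r0:4,r1:Mul1,r2:Mul2,r3:3,r4:Add1,r5:3
c6: CDB Mul1=6; issue MUL r3<-Mul1 | r0:4,r1:6,r2:Mul2,r3:Mul1,r4:Add1,r5:3
c7: CDB Mul2=6; issue SUB r4<-Add2 | r0:4,r1:6,r2:6,r3:Mul1,r4:Add2,r5:3
c8: CDB Add1=2; issue SUB r1<-Add1 | r0:4,r1:Add1,r2:6,r3:Mul1,r4:Add2,r5:3
c9: issue MUL r1<-Mul2 | r0:4,r1:Mul2,r2:6,r3:Mul1,r4:Add2,r5:3
c10: CDB Add2=4 | r0:4,r1:Mul2,r2:6,r3:Mul1,r4:4,r5:3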